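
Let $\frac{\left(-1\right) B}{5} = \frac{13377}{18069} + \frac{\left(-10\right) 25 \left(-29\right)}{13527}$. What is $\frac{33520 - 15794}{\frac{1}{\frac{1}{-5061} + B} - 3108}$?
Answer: $- \frac{15547991958339112}{2726254956523623} \approx -5.7031$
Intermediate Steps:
$B = - \frac{519918215}{81473121}$ ($B = - 5 \left(\frac{13377}{18069} + \frac{\left(-10\right) 25 \left(-29\right)}{13527}\right) = - 5 \left(13377 \cdot \frac{1}{18069} + \left(-250\right) \left(-29\right) \frac{1}{13527}\right) = - 5 \left(\frac{4459}{6023} + 7250 \cdot \frac{1}{13527}\right) = - 5 \left(\frac{4459}{6023} + \frac{7250}{13527}\right) = \left(-5\right) \frac{103983643}{81473121} = - \frac{519918215}{81473121} \approx -6.3815$)
$\frac{33520 - 15794}{\frac{1}{\frac{1}{-5061} + B} - 3108} = \frac{33520 - 15794}{\frac{1}{\frac{1}{-5061} - \frac{519918215}{81473121}} - 3108} = \frac{17726}{\frac{1}{- \frac{1}{5061} - \frac{519918215}{81473121}} - 3108} = \frac{17726}{\frac{1}{- \frac{877129186412}{137445155127}} - 3108} = \frac{17726}{- \frac{137445155127}{877129186412} - 3108} = \frac{17726}{- \frac{2726254956523623}{877129186412}} = 17726 \left(- \frac{877129186412}{2726254956523623}\right) = - \frac{15547991958339112}{2726254956523623}$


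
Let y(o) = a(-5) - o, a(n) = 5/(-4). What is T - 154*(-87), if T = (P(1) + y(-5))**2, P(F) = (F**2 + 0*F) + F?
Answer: 214897/16 ≈ 13431.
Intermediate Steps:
a(n) = -5/4 (a(n) = 5*(-1/4) = -5/4)
y(o) = -5/4 - o
P(F) = F + F**2 (P(F) = (F**2 + 0) + F = F**2 + F = F + F**2)
T = 529/16 (T = (1*(1 + 1) + (-5/4 - 1*(-5)))**2 = (1*2 + (-5/4 + 5))**2 = (2 + 15/4)**2 = (23/4)**2 = 529/16 ≈ 33.063)
T - 154*(-87) = 529/16 - 154*(-87) = 529/16 + 13398 = 214897/16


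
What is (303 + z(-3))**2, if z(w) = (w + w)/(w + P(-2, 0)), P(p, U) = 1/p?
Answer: 4549689/49 ≈ 92851.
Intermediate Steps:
z(w) = 2*w/(-1/2 + w) (z(w) = (w + w)/(w + 1/(-2)) = (2*w)/(w - 1/2) = (2*w)/(-1/2 + w) = 2*w/(-1/2 + w))
(303 + z(-3))**2 = (303 + 4*(-3)/(-1 + 2*(-3)))**2 = (303 + 4*(-3)/(-1 - 6))**2 = (303 + 4*(-3)/(-7))**2 = (303 + 4*(-3)*(-1/7))**2 = (303 + 12/7)**2 = (2133/7)**2 = 4549689/49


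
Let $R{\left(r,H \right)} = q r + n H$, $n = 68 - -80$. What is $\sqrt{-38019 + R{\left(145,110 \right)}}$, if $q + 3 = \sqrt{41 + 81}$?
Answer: $\sqrt{-22174 + 145 \sqrt{122}} \approx 143.43 i$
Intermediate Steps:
$n = 148$ ($n = 68 + 80 = 148$)
$q = -3 + \sqrt{122}$ ($q = -3 + \sqrt{41 + 81} = -3 + \sqrt{122} \approx 8.0454$)
$R{\left(r,H \right)} = 148 H + r \left(-3 + \sqrt{122}\right)$ ($R{\left(r,H \right)} = \left(-3 + \sqrt{122}\right) r + 148 H = r \left(-3 + \sqrt{122}\right) + 148 H = 148 H + r \left(-3 + \sqrt{122}\right)$)
$\sqrt{-38019 + R{\left(145,110 \right)}} = \sqrt{-38019 + \left(148 \cdot 110 - 145 \left(3 - \sqrt{122}\right)\right)} = \sqrt{-38019 + \left(16280 - \left(435 - 145 \sqrt{122}\right)\right)} = \sqrt{-38019 + \left(15845 + 145 \sqrt{122}\right)} = \sqrt{-22174 + 145 \sqrt{122}}$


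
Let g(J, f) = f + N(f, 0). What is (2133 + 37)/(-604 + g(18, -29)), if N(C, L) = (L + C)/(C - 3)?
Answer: -69440/20227 ≈ -3.4330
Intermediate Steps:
N(C, L) = (C + L)/(-3 + C)
g(J, f) = f + f/(-3 + f) (g(J, f) = f + (f + 0)/(-3 + f) = f + f/(-3 + f))
(2133 + 37)/(-604 + g(18, -29)) = (2133 + 37)/(-604 - 29*(-2 - 29)/(-3 - 29)) = 2170/(-604 - 29*(-31)/(-32)) = 2170/(-604 - 29*(-1/32)*(-31)) = 2170/(-604 - 899/32) = 2170/(-20227/32) = 2170*(-32/20227) = -69440/20227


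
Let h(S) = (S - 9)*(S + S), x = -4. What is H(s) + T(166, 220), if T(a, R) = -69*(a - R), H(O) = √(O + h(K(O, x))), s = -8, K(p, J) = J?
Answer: 3726 + 4*√6 ≈ 3735.8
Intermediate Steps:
h(S) = 2*S*(-9 + S) (h(S) = (-9 + S)*(2*S) = 2*S*(-9 + S))
H(O) = √(104 + O) (H(O) = √(O + 2*(-4)*(-9 - 4)) = √(O + 2*(-4)*(-13)) = √(O + 104) = √(104 + O))
T(a, R) = -69*a + 69*R
H(s) + T(166, 220) = √(104 - 8) + (-69*166 + 69*220) = √96 + (-11454 + 15180) = 4*√6 + 3726 = 3726 + 4*√6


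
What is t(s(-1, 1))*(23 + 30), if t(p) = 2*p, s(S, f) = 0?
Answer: 0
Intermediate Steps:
t(s(-1, 1))*(23 + 30) = (2*0)*(23 + 30) = 0*53 = 0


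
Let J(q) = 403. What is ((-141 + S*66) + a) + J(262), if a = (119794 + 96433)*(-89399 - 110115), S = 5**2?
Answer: -43140311766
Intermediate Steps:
S = 25
a = -43140313678 (a = 216227*(-199514) = -43140313678)
((-141 + S*66) + a) + J(262) = ((-141 + 25*66) - 43140313678) + 403 = ((-141 + 1650) - 43140313678) + 403 = (1509 - 43140313678) + 403 = -43140312169 + 403 = -43140311766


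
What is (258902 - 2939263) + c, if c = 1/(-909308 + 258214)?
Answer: -1745166964935/651094 ≈ -2.6804e+6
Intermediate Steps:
c = -1/651094 (c = 1/(-651094) = -1/651094 ≈ -1.5359e-6)
(258902 - 2939263) + c = (258902 - 2939263) - 1/651094 = -2680361 - 1/651094 = -1745166964935/651094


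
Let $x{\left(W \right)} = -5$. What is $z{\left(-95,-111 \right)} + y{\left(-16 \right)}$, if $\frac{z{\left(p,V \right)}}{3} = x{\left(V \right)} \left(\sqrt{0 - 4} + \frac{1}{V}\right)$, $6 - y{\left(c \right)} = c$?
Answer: $\frac{819}{37} - 30 i \approx 22.135 - 30.0 i$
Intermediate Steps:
$y{\left(c \right)} = 6 - c$
$z{\left(p,V \right)} = - 30 i - \frac{15}{V}$ ($z{\left(p,V \right)} = 3 \left(- 5 \left(\sqrt{0 - 4} + \frac{1}{V}\right)\right) = 3 \left(- 5 \left(\sqrt{-4} + \frac{1}{V}\right)\right) = 3 \left(- 5 \left(2 i + \frac{1}{V}\right)\right) = 3 \left(- 5 \left(\frac{1}{V} + 2 i\right)\right) = 3 \left(- 10 i - \frac{5}{V}\right) = - 30 i - \frac{15}{V}$)
$z{\left(-95,-111 \right)} + y{\left(-16 \right)} = \left(- 30 i - \frac{15}{-111}\right) + \left(6 - -16\right) = \left(- 30 i - - \frac{5}{37}\right) + \left(6 + 16\right) = \left(- 30 i + \frac{5}{37}\right) + 22 = \left(\frac{5}{37} - 30 i\right) + 22 = \frac{819}{37} - 30 i$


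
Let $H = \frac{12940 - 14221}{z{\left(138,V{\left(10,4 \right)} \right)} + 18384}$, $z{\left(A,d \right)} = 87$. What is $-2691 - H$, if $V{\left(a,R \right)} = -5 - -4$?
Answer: $- \frac{16568060}{6157} \approx -2690.9$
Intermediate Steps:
$V{\left(a,R \right)} = -1$ ($V{\left(a,R \right)} = -5 + 4 = -1$)
$H = - \frac{427}{6157}$ ($H = \frac{12940 - 14221}{87 + 18384} = - \frac{1281}{18471} = \left(-1281\right) \frac{1}{18471} = - \frac{427}{6157} \approx -0.069352$)
$-2691 - H = -2691 - - \frac{427}{6157} = -2691 + \frac{427}{6157} = - \frac{16568060}{6157}$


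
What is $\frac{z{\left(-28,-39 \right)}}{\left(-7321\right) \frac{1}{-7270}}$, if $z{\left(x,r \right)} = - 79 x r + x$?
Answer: $- \frac{627371920}{7321} \approx -85695.0$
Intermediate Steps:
$z{\left(x,r \right)} = x - 79 r x$ ($z{\left(x,r \right)} = - 79 r x + x = x - 79 r x$)
$\frac{z{\left(-28,-39 \right)}}{\left(-7321\right) \frac{1}{-7270}} = \frac{\left(-28\right) \left(1 - -3081\right)}{\left(-7321\right) \frac{1}{-7270}} = \frac{\left(-28\right) \left(1 + 3081\right)}{\left(-7321\right) \left(- \frac{1}{7270}\right)} = \frac{\left(-28\right) 3082}{\frac{7321}{7270}} = \left(-86296\right) \frac{7270}{7321} = - \frac{627371920}{7321}$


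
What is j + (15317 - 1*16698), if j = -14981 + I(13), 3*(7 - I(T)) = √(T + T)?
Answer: -16355 - √26/3 ≈ -16357.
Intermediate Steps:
I(T) = 7 - √2*√T/3 (I(T) = 7 - √(T + T)/3 = 7 - √2*√T/3)
j = -14974 - √26/3 (j = -14981 + (7 - √2*√13/3) = -14981 + (7 - √26/3) = -14974 - √26/3 ≈ -14976.)
j + (15317 - 1*16698) = (-14974 - √26/3) + (15317 - 1*16698) = (-14974 - √26/3) + (15317 - 16698) = (-14974 - √26/3) - 1381 = -16355 - √26/3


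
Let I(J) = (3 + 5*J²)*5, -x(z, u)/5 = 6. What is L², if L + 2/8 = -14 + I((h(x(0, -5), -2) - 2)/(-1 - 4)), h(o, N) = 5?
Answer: 1521/16 ≈ 95.063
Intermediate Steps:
x(z, u) = -30 (x(z, u) = -5*6 = -30)
I(J) = 15 + 25*J²
L = 39/4 (L = -¼ + (-14 + (15 + 25*((5 - 2)/(-1 - 4))²)) = -¼ + (-14 + (15 + 25*(3/(-5))²)) = -¼ + (-14 + (15 + 25*(3*(-⅕))²)) = -¼ + (-14 + (15 + 25*(-⅗)²)) = -¼ + (-14 + (15 + 25*(9/25))) = -¼ + (-14 + (15 + 9)) = -¼ + (-14 + 24) = -¼ + 10 = 39/4 ≈ 9.7500)
L² = (39/4)² = 1521/16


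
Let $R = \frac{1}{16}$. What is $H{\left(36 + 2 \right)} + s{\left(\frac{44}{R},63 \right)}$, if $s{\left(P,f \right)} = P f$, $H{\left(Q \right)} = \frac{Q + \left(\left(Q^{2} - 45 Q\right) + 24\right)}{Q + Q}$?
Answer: $\frac{842637}{19} \approx 44349.0$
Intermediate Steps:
$R = \frac{1}{16} \approx 0.0625$
$H{\left(Q \right)} = \frac{24 + Q^{2} - 44 Q}{2 Q}$ ($H{\left(Q \right)} = \frac{Q + \left(24 + Q^{2} - 45 Q\right)}{2 Q} = \left(24 + Q^{2} - 44 Q\right) \frac{1}{2 Q} = \frac{24 + Q^{2} - 44 Q}{2 Q}$)
$H{\left(36 + 2 \right)} + s{\left(\frac{44}{R},63 \right)} = \left(-22 + \frac{36 + 2}{2} + \frac{12}{36 + 2}\right) + 44 \frac{1}{\frac{1}{16}} \cdot 63 = \left(-22 + \frac{1}{2} \cdot 38 + \frac{12}{38}\right) + 44 \cdot 16 \cdot 63 = \left(-22 + 19 + 12 \cdot \frac{1}{38}\right) + 704 \cdot 63 = \left(-22 + 19 + \frac{6}{19}\right) + 44352 = - \frac{51}{19} + 44352 = \frac{842637}{19}$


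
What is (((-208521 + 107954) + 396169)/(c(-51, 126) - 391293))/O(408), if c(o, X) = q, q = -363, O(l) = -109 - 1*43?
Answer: 2593/522208 ≈ 0.0049655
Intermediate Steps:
O(l) = -152 (O(l) = -109 - 43 = -152)
c(o, X) = -363
(((-208521 + 107954) + 396169)/(c(-51, 126) - 391293))/O(408) = (((-208521 + 107954) + 396169)/(-363 - 391293))/(-152) = ((-100567 + 396169)/(-391656))*(-1/152) = (295602*(-1/391656))*(-1/152) = -49267/65276*(-1/152) = 2593/522208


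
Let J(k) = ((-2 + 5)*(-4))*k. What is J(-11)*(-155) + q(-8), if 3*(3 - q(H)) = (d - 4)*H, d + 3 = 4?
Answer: -20465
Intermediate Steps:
d = 1 (d = -3 + 4 = 1)
J(k) = -12*k (J(k) = (3*(-4))*k = -12*k)
q(H) = 3 + H (q(H) = 3 - (1 - 4)*H/3 = 3 - (-1)*H = 3 + H)
J(-11)*(-155) + q(-8) = -12*(-11)*(-155) + (3 - 8) = 132*(-155) - 5 = -20460 - 5 = -20465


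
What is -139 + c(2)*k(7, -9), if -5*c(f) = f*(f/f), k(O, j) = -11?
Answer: -673/5 ≈ -134.60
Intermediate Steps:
c(f) = -f/5 (c(f) = -f*f/f/5 = -f/5)
-139 + c(2)*k(7, -9) = -139 - ⅕*2*(-11) = -139 - ⅖*(-11) = -139 + 22/5 = -673/5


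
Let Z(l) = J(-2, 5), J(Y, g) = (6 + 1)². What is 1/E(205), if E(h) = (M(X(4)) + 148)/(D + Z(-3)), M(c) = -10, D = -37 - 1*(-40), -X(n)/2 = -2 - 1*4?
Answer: 26/69 ≈ 0.37681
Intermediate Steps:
X(n) = 12 (X(n) = -2*(-2 - 1*4) = -2*(-2 - 4) = -2*(-6) = 12)
D = 3 (D = -37 + 40 = 3)
J(Y, g) = 49 (J(Y, g) = 7² = 49)
Z(l) = 49
E(h) = 69/26 (E(h) = (-10 + 148)/(3 + 49) = 138/52 = 138*(1/52) = 69/26)
1/E(205) = 1/(69/26) = 26/69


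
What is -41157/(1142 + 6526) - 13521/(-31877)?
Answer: -134253629/27159204 ≈ -4.9432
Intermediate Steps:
-41157/(1142 + 6526) - 13521/(-31877) = -41157/7668 - 13521*(-1/31877) = -41157*1/7668 + 13521/31877 = -4573/852 + 13521/31877 = -134253629/27159204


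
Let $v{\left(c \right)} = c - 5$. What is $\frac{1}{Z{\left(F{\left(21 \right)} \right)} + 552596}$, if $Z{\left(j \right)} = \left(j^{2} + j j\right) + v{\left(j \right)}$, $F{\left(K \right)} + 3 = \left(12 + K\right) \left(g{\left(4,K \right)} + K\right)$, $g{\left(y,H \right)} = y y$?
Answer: $\frac{1}{3520857} \approx 2.8402 \cdot 10^{-7}$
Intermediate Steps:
$v{\left(c \right)} = -5 + c$
$g{\left(y,H \right)} = y^{2}$
$F{\left(K \right)} = -3 + \left(12 + K\right) \left(16 + K\right)$ ($F{\left(K \right)} = -3 + \left(12 + K\right) \left(4^{2} + K\right) = -3 + \left(12 + K\right) \left(16 + K\right)$)
$Z{\left(j \right)} = -5 + j + 2 j^{2}$ ($Z{\left(j \right)} = \left(j^{2} + j j\right) + \left(-5 + j\right) = \left(j^{2} + j^{2}\right) + \left(-5 + j\right) = 2 j^{2} + \left(-5 + j\right) = -5 + j + 2 j^{2}$)
$\frac{1}{Z{\left(F{\left(21 \right)} \right)} + 552596} = \frac{1}{\left(-5 + \left(189 + 21^{2} + 28 \cdot 21\right) + 2 \left(189 + 21^{2} + 28 \cdot 21\right)^{2}\right) + 552596} = \frac{1}{\left(-5 + \left(189 + 441 + 588\right) + 2 \left(189 + 441 + 588\right)^{2}\right) + 552596} = \frac{1}{\left(-5 + 1218 + 2 \cdot 1218^{2}\right) + 552596} = \frac{1}{\left(-5 + 1218 + 2 \cdot 1483524\right) + 552596} = \frac{1}{\left(-5 + 1218 + 2967048\right) + 552596} = \frac{1}{2968261 + 552596} = \frac{1}{3520857}$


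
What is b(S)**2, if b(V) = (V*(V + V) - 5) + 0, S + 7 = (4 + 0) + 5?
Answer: 9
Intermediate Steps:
S = 2 (S = -7 + ((4 + 0) + 5) = -7 + (4 + 5) = -7 + 9 = 2)
b(V) = -5 + 2*V**2 (b(V) = (V*(2*V) - 5) + 0 = (2*V**2 - 5) + 0 = (-5 + 2*V**2) + 0 = -5 + 2*V**2)
b(S)**2 = (-5 + 2*2**2)**2 = (-5 + 2*4)**2 = (-5 + 8)**2 = 3**2 = 9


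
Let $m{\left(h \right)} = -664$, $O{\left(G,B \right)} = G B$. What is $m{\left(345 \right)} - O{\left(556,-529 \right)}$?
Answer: $293460$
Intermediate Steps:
$O{\left(G,B \right)} = B G$
$m{\left(345 \right)} - O{\left(556,-529 \right)} = -664 - \left(-529\right) 556 = -664 - -294124 = -664 + 294124 = 293460$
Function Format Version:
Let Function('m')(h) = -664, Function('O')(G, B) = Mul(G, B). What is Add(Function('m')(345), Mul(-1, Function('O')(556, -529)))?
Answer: 293460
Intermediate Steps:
Function('O')(G, B) = Mul(B, G)
Add(Function('m')(345), Mul(-1, Function('O')(556, -529))) = Add(-664, Mul(-1, Mul(-529, 556))) = Add(-664, Mul(-1, -294124)) = Add(-664, 294124) = 293460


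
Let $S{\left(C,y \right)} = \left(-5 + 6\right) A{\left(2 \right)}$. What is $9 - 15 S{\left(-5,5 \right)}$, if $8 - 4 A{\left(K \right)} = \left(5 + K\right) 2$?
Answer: $\frac{63}{2} \approx 31.5$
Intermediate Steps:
$A{\left(K \right)} = - \frac{1}{2} - \frac{K}{2}$ ($A{\left(K \right)} = 2 - \frac{\left(5 + K\right) 2}{4} = 2 - \frac{10 + 2 K}{4} = 2 - \left(\frac{5}{2} + \frac{K}{2}\right) = - \frac{1}{2} - \frac{K}{2}$)
$S{\left(C,y \right)} = - \frac{3}{2}$ ($S{\left(C,y \right)} = \left(-5 + 6\right) \left(- \frac{1}{2} - 1\right) = 1 \left(- \frac{1}{2} - 1\right) = 1 \left(- \frac{3}{2}\right) = - \frac{3}{2}$)
$9 - 15 S{\left(-5,5 \right)} = 9 - - \frac{45}{2} = 9 + \frac{45}{2} = \frac{63}{2}$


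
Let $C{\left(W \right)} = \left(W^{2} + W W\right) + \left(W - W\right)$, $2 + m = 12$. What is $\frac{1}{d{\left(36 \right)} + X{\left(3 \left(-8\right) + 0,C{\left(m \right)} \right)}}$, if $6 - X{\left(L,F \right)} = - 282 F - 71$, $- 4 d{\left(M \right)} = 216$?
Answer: $\frac{1}{56423} \approx 1.7723 \cdot 10^{-5}$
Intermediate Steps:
$m = 10$ ($m = -2 + 12 = 10$)
$d{\left(M \right)} = -54$ ($d{\left(M \right)} = \left(- \frac{1}{4}\right) 216 = -54$)
$C{\left(W \right)} = 2 W^{2}$ ($C{\left(W \right)} = \left(W^{2} + W^{2}\right) + 0 = 2 W^{2} + 0 = 2 W^{2}$)
$X{\left(L,F \right)} = 77 + 282 F$ ($X{\left(L,F \right)} = 6 - \left(- 282 F - 71\right) = 6 - \left(-71 - 282 F\right) = 6 + \left(71 + 282 F\right) = 77 + 282 F$)
$\frac{1}{d{\left(36 \right)} + X{\left(3 \left(-8\right) + 0,C{\left(m \right)} \right)}} = \frac{1}{-54 + \left(77 + 282 \cdot 2 \cdot 10^{2}\right)} = \frac{1}{-54 + \left(77 + 282 \cdot 2 \cdot 100\right)} = \frac{1}{-54 + \left(77 + 282 \cdot 200\right)} = \frac{1}{-54 + \left(77 + 56400\right)} = \frac{1}{-54 + 56477} = \frac{1}{56423}$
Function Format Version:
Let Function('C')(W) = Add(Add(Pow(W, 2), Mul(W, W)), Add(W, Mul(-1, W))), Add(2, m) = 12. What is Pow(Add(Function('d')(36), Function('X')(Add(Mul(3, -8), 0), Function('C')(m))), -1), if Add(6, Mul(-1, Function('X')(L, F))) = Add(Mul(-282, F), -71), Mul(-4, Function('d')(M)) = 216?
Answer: Rational(1, 56423) ≈ 1.7723e-5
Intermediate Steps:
m = 10 (m = Add(-2, 12) = 10)
Function('d')(M) = -54 (Function('d')(M) = Mul(Rational(-1, 4), 216) = -54)
Function('C')(W) = Mul(2, Pow(W, 2)) (Function('C')(W) = Add(Add(Pow(W, 2), Pow(W, 2)), 0) = Add(Mul(2, Pow(W, 2)), 0) = Mul(2, Pow(W, 2)))
Function('X')(L, F) = Add(77, Mul(282, F)) (Function('X')(L, F) = Add(6, Mul(-1, Add(Mul(-282, F), -71))) = Add(6, Mul(-1, Add(-71, Mul(-282, F)))) = Add(6, Add(71, Mul(282, F))) = Add(77, Mul(282, F)))
Pow(Add(Function('d')(36), Function('X')(Add(Mul(3, -8), 0), Function('C')(m))), -1) = Pow(Add(-54, Add(77, Mul(282, Mul(2, Pow(10, 2))))), -1) = Pow(Add(-54, Add(77, Mul(282, Mul(2, 100)))), -1) = Pow(Add(-54, Add(77, Mul(282, 200))), -1) = Pow(Add(-54, Add(77, 56400)), -1) = Pow(Add(-54, 56477), -1) = Pow(56423, -1) = Rational(1, 56423)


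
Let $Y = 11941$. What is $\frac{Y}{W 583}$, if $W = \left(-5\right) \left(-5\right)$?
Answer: $\frac{11941}{14575} \approx 0.81928$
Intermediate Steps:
$W = 25$
$\frac{Y}{W 583} = \frac{11941}{25 \cdot 583} = \frac{11941}{14575}$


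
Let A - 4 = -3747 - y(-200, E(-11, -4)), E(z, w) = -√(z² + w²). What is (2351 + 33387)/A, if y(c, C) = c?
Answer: -35738/3543 ≈ -10.087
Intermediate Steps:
E(z, w) = -√(w² + z²)
A = -3543 (A = 4 + (-3747 - 1*(-200)) = 4 + (-3747 + 200) = 4 - 3547 = -3543)
(2351 + 33387)/A = (2351 + 33387)/(-3543) = 35738*(-1/3543) = -35738/3543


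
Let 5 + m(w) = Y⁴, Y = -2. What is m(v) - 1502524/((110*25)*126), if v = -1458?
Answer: 577244/86625 ≈ 6.6637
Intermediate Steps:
m(w) = 11 (m(w) = -5 + (-2)⁴ = -5 + 16 = 11)
m(v) - 1502524/((110*25)*126) = 11 - 1502524/((110*25)*126) = 11 - 1502524/(2750*126) = 11 - 1502524/346500 = 11 - 1502524*1/346500 = 11 - 375631/86625 = 577244/86625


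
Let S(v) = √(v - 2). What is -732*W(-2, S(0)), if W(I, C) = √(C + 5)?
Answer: -732*√(5 + I*√2) ≈ -1652.8 - 229.24*I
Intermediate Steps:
S(v) = √(-2 + v)
W(I, C) = √(5 + C)
-732*W(-2, S(0)) = -732*√(5 + √(-2 + 0)) = -732*√(5 + √(-2)) = -732*√(5 + I*√2)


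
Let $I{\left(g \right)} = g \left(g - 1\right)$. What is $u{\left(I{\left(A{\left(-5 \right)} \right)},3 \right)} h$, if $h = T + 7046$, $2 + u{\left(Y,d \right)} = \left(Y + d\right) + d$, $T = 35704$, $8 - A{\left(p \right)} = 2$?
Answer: $1453500$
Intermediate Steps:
$A{\left(p \right)} = 6$ ($A{\left(p \right)} = 8 - 2 = 6$)
$I{\left(g \right)} = g \left(-1 + g\right)$ ($I{\left(g \right)} = g \left(g + \left(-5 + 4\right)\right) = g \left(g - 1\right) = g \left(-1 + g\right)$)
$u{\left(Y,d \right)} = -2 + Y + 2 d$ ($u{\left(Y,d \right)} = -2 + \left(\left(Y + d\right) + d\right) = -2 + \left(Y + 2 d\right) = -2 + Y + 2 d$)
$h = 42750$ ($h = 35704 + 7046 = 42750$)
$u{\left(I{\left(A{\left(-5 \right)} \right)},3 \right)} h = \left(-2 + 6 \left(-1 + 6\right) + 2 \cdot 3\right) 42750 = \left(-2 + 6 \cdot 5 + 6\right) 42750 = \left(-2 + 30 + 6\right) 42750 = 34 \cdot 42750 = 1453500$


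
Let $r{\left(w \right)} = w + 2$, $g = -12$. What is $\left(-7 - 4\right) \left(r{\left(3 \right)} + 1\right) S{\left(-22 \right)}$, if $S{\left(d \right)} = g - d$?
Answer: $-660$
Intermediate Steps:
$r{\left(w \right)} = 2 + w$
$S{\left(d \right)} = -12 - d$
$\left(-7 - 4\right) \left(r{\left(3 \right)} + 1\right) S{\left(-22 \right)} = \left(-7 - 4\right) \left(\left(2 + 3\right) + 1\right) \left(-12 - -22\right) = - 11 \left(5 + 1\right) \left(-12 + 22\right) = \left(-11\right) 6 \cdot 10 = \left(-66\right) 10 = -660$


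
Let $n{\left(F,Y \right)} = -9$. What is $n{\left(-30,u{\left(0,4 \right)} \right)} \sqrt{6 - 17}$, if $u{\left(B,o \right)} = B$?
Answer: $- 9 i \sqrt{11} \approx - 29.85 i$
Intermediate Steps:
$n{\left(-30,u{\left(0,4 \right)} \right)} \sqrt{6 - 17} = - 9 \sqrt{6 - 17} = - 9 \sqrt{-11} = - 9 i \sqrt{11}$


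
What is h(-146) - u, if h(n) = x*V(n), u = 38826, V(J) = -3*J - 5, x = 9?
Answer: -34929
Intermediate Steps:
V(J) = -5 - 3*J
h(n) = -45 - 27*n (h(n) = 9*(-5 - 3*n) = -45 - 27*n)
h(-146) - u = (-45 - 27*(-146)) - 1*38826 = (-45 + 3942) - 38826 = 3897 - 38826 = -34929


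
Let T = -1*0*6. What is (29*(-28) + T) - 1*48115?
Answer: -48927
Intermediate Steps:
T = 0 (T = 0*6 = 0)
(29*(-28) + T) - 1*48115 = (29*(-28) + 0) - 1*48115 = (-812 + 0) - 48115 = -812 - 48115 = -48927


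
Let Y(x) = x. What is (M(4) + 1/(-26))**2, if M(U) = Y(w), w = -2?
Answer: 2809/676 ≈ 4.1553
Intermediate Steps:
M(U) = -2
(M(4) + 1/(-26))**2 = (-2 + 1/(-26))**2 = (-2 - 1/26)**2 = (-53/26)**2 = 2809/676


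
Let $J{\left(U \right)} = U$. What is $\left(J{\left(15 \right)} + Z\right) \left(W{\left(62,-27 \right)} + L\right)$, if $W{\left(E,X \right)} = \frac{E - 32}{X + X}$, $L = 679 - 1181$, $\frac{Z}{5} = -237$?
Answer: $587990$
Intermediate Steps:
$Z = -1185$ ($Z = 5 \left(-237\right) = -1185$)
$L = -502$ ($L = 679 - 1181 = -502$)
$W{\left(E,X \right)} = \frac{-32 + E}{2 X}$
$\left(J{\left(15 \right)} + Z\right) \left(W{\left(62,-27 \right)} + L\right) = \left(15 - 1185\right) \left(\frac{-32 + 62}{2 \left(-27\right)} - 502\right) = - 1170 \left(\frac{1}{2} \left(- \frac{1}{27}\right) 30 - 502\right) = - 1170 \left(- \frac{5}{9} - 502\right) = \left(-1170\right) \left(- \frac{4523}{9}\right) = 587990$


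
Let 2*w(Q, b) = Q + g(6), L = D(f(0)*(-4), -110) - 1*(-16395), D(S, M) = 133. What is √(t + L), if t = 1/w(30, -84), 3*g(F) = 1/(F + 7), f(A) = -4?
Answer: √22663962586/1171 ≈ 128.56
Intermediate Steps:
g(F) = 1/(3*(7 + F)) (g(F) = 1/(3*(F + 7)) = 1/(3*(7 + F)))
L = 16528 (L = 133 - 1*(-16395) = 133 + 16395 = 16528)
w(Q, b) = 1/78 + Q/2 (w(Q, b) = (Q + 1/(3*(7 + 6)))/2 = (Q + (⅓)/13)/2 = (Q + (⅓)*(1/13))/2 = (Q + 1/39)/2 = (1/39 + Q)/2 = 1/78 + Q/2)
t = 78/1171 (t = 1/(1/78 + (½)*30) = 1/(1/78 + 15) = 1/(1171/78) = 78/1171 ≈ 0.066610)
√(t + L) = √(78/1171 + 16528) = √(19354366/1171) = √22663962586/1171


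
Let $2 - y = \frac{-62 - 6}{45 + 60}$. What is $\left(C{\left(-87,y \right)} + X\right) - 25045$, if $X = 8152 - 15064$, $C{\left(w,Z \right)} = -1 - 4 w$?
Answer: $-31610$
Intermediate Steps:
$y = \frac{278}{105}$ ($y = 2 - \frac{-62 - 6}{45 + 60} = 2 - - \frac{68}{105} = 2 + \frac{68}{105} = \frac{278}{105} \approx 2.6476$)
$X = -6912$
$\left(C{\left(-87,y \right)} + X\right) - 25045 = \left(\left(-1 - -348\right) - 6912\right) - 25045 = \left(\left(-1 + 348\right) - 6912\right) - 25045 = \left(347 - 6912\right) - 25045 = -6565 - 25045 = -31610$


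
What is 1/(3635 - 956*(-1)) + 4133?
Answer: 18974604/4591 ≈ 4133.0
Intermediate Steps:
1/(3635 - 956*(-1)) + 4133 = 1/(3635 + 956) + 4133 = 1/4591 + 4133 = 18974604/4591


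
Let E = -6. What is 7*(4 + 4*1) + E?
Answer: 50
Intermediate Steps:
7*(4 + 4*1) + E = 7*(4 + 4*1) - 6 = 7*(4 + 4) - 6 = 7*8 - 6 = 56 - 6 = 50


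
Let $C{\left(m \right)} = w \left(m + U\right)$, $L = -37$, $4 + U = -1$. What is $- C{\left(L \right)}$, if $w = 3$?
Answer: $126$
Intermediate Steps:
$U = -5$ ($U = -4 - 1 = -5$)
$C{\left(m \right)} = -15 + 3 m$ ($C{\left(m \right)} = 3 \left(m - 5\right) = 3 \left(-5 + m\right) = -15 + 3 m$)
$- C{\left(L \right)} = - (-15 + 3 \left(-37\right)) = - (-15 - 111) = \left(-1\right) \left(-126\right) = 126$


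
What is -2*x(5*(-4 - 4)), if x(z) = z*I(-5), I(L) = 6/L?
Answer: -96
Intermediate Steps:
x(z) = -6*z/5 (x(z) = z*(6/(-5)) = z*(6*(-⅕)) = z*(-6/5) = -6*z/5)
-2*x(5*(-4 - 4)) = -(-12)*5*(-4 - 4)/5 = -(-12)*5*(-8)/5 = -(-12)*(-40)/5 = -2*48 = -96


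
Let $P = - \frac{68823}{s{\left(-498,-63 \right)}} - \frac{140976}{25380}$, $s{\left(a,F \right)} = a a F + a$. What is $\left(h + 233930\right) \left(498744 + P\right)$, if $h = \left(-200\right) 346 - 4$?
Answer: $\frac{30165876122652577003}{367181625} \approx 8.2155 \cdot 10^{10}$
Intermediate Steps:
$s{\left(a,F \right)} = a + F a^{2}$ ($s{\left(a,F \right)} = a^{2} F + a = F a^{2} + a = a + F a^{2}$)
$h = -69204$ ($h = -69200 - 4 = -69204$)
$P = - \frac{4075866719}{734363250}$ ($P = - \frac{68823}{\left(-498\right) \left(1 - -31374\right)} - \frac{140976}{25380} = - \frac{68823}{\left(-498\right) \left(1 + 31374\right)} - \frac{3916}{705} = - \frac{68823}{\left(-498\right) 31375} - \frac{3916}{705} = - \frac{68823}{-15624750} - \frac{3916}{705} = \left(-68823\right) \left(- \frac{1}{15624750}\right) - \frac{3916}{705} = \frac{22941}{5208250} - \frac{3916}{705} = - \frac{4075866719}{734363250} \approx -5.5502$)
$\left(h + 233930\right) \left(498744 + P\right) = \left(-69204 + 233930\right) \left(498744 - \frac{4075866719}{734363250}\right) = 164726 \cdot \frac{366255188891281}{734363250} = \frac{30165876122652577003}{367181625}$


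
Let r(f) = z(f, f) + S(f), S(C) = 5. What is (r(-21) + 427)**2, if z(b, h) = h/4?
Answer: 2913849/16 ≈ 1.8212e+5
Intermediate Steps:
z(b, h) = h/4 (z(b, h) = h*(1/4) = h/4)
r(f) = 5 + f/4 (r(f) = f/4 + 5 = 5 + f/4)
(r(-21) + 427)**2 = ((5 + (1/4)*(-21)) + 427)**2 = ((5 - 21/4) + 427)**2 = (-1/4 + 427)**2 = (1707/4)**2 = 2913849/16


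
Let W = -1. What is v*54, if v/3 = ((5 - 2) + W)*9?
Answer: 2916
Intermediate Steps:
v = 54 (v = 3*(((5 - 2) - 1)*9) = 3*((3 - 1)*9) = 3*(2*9) = 3*18 = 54)
v*54 = 54*54 = 2916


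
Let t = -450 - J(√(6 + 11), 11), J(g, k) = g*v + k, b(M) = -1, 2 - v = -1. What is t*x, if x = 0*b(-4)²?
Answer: 0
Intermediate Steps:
v = 3 (v = 2 - 1*(-1) = 2 + 1 = 3)
J(g, k) = k + 3*g (J(g, k) = g*3 + k = 3*g + k = k + 3*g)
t = -461 - 3*√17 (t = -450 - (11 + 3*√(6 + 11)) = -450 - (11 + 3*√17) = -450 + (-11 - 3*√17) = -461 - 3*√17 ≈ -473.37)
x = 0 (x = 0*(-1)² = 0*1 = 0)
t*x = (-461 - 3*√17)*0 = 0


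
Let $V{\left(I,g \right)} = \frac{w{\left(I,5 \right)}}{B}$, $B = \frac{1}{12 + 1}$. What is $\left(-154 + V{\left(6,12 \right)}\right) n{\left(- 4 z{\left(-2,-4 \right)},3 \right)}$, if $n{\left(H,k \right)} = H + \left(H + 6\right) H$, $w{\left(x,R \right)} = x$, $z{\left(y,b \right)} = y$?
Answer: $-9120$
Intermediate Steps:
$B = \frac{1}{13} \approx 0.076923$
$V{\left(I,g \right)} = 13 I$ ($V{\left(I,g \right)} = I \frac{1}{\frac{1}{13}} = I 13 = 13 I$)
$n{\left(H,k \right)} = H + H \left(6 + H\right)$ ($n{\left(H,k \right)} = H + \left(6 + H\right) H = H + H \left(6 + H\right)$)
$\left(-154 + V{\left(6,12 \right)}\right) n{\left(- 4 z{\left(-2,-4 \right)},3 \right)} = \left(-154 + 13 \cdot 6\right) \left(-4\right) \left(-2\right) \left(7 - -8\right) = \left(-154 + 78\right) 8 \left(7 + 8\right) = - 76 \cdot 8 \cdot 15 = \left(-76\right) 120 = -9120$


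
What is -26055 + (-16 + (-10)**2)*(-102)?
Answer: -34623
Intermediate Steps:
-26055 + (-16 + (-10)**2)*(-102) = -26055 + (-16 + 100)*(-102) = -26055 + 84*(-102) = -26055 - 8568 = -34623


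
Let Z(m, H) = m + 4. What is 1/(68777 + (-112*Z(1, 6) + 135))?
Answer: 1/68352 ≈ 1.4630e-5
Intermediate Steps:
Z(m, H) = 4 + m
1/(68777 + (-112*Z(1, 6) + 135)) = 1/(68777 + (-112*(4 + 1) + 135)) = 1/(68777 + (-112*5 + 135)) = 1/(68777 + (-560 + 135)) = 1/(68777 - 425) = 1/68352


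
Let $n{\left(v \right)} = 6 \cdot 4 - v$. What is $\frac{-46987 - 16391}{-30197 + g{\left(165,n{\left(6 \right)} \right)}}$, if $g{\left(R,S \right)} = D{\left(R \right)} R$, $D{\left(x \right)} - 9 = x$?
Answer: $\frac{63378}{1487} \approx 42.621$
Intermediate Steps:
$D{\left(x \right)} = 9 + x$
$n{\left(v \right)} = 24 - v$
$g{\left(R,S \right)} = R \left(9 + R\right)$ ($g{\left(R,S \right)} = \left(9 + R\right) R = R \left(9 + R\right)$)
$\frac{-46987 - 16391}{-30197 + g{\left(165,n{\left(6 \right)} \right)}} = \frac{-46987 - 16391}{-30197 + 165 \left(9 + 165\right)} = - \frac{63378}{-30197 + 165 \cdot 174} = - \frac{63378}{-30197 + 28710} = - \frac{63378}{-1487} = \left(-63378\right) \left(- \frac{1}{1487}\right) = \frac{63378}{1487}$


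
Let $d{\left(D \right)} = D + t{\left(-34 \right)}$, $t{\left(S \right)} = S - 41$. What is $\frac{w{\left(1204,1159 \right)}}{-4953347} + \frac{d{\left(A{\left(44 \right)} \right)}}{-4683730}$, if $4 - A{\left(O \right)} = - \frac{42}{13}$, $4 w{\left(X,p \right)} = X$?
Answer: $- \frac{1994790969}{43085974182290} \approx -4.6298 \cdot 10^{-5}$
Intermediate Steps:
$t{\left(S \right)} = -41 + S$
$w{\left(X,p \right)} = \frac{X}{4}$
$A{\left(O \right)} = \frac{94}{13}$ ($A{\left(O \right)} = 4 - - \frac{42}{13} = 4 + \frac{42}{13} = \frac{94}{13}$)
$d{\left(D \right)} = -75 + D$ ($d{\left(D \right)} = D - 75 = -75 + D$)
$\frac{w{\left(1204,1159 \right)}}{-4953347} + \frac{d{\left(A{\left(44 \right)} \right)}}{-4683730} = \frac{\frac{1}{4} \cdot 1204}{-4953347} + \frac{-75 + \frac{94}{13}}{-4683730} = 301 \left(- \frac{1}{4953347}\right) - - \frac{881}{60888490} = - \frac{43}{707621} + \frac{881}{60888490} = - \frac{1994790969}{43085974182290}$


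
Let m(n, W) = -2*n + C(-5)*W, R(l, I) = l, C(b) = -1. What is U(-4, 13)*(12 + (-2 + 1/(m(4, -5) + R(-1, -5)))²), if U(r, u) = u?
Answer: 3549/16 ≈ 221.81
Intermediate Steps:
m(n, W) = -W - 2*n (m(n, W) = -2*n - W = -W - 2*n)
U(-4, 13)*(12 + (-2 + 1/(m(4, -5) + R(-1, -5)))²) = 13*(12 + (-2 + 1/((-1*(-5) - 2*4) - 1))²) = 13*(12 + (-2 + 1/((5 - 8) - 1))²) = 13*(12 + (-2 + 1/(-3 - 1))²) = 13*(12 + (-2 + 1/(-4))²) = 13*(12 + (-2 - ¼)²) = 13*(12 + (-9/4)²) = 13*(12 + 81/16) = 13*(273/16) = 3549/16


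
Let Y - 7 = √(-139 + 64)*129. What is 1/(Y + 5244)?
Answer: 5251/28821076 - 645*I*√3/28821076 ≈ 0.00018219 - 3.8762e-5*I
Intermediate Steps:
Y = 7 + 645*I*√3 (Y = 7 + √(-139 + 64)*129 = 7 + √(-75)*129 = 7 + (5*I*√3)*129 = 7 + 645*I*√3 ≈ 7.0 + 1117.2*I)
1/(Y + 5244) = 1/((7 + 645*I*√3) + 5244) = 1/(5251 + 645*I*√3)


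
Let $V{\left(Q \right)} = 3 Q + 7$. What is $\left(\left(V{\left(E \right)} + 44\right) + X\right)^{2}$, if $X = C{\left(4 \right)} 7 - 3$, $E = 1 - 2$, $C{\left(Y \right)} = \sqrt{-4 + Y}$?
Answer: $2025$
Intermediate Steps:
$E = -1$ ($E = 1 - 2 = -1$)
$V{\left(Q \right)} = 7 + 3 Q$
$X = -3$ ($X = \sqrt{-4 + 4} \cdot 7 - 3 = \sqrt{0} \cdot 7 - 3 = 0 \cdot 7 - 3 = 0 - 3 = -3$)
$\left(\left(V{\left(E \right)} + 44\right) + X\right)^{2} = \left(\left(\left(7 + 3 \left(-1\right)\right) + 44\right) - 3\right)^{2} = \left(\left(\left(7 - 3\right) + 44\right) - 3\right)^{2} = \left(\left(4 + 44\right) - 3\right)^{2} = \left(48 - 3\right)^{2} = 45^{2} = 2025$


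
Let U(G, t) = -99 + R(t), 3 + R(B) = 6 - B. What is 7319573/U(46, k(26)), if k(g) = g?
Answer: -119993/2 ≈ -59997.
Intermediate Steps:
R(B) = 3 - B (R(B) = -3 + (6 - B) = 3 - B)
U(G, t) = -96 - t (U(G, t) = -99 + (3 - t) = -96 - t)
7319573/U(46, k(26)) = 7319573/(-96 - 1*26) = 7319573/(-96 - 26) = 7319573/(-122) = 7319573*(-1/122) = -119993/2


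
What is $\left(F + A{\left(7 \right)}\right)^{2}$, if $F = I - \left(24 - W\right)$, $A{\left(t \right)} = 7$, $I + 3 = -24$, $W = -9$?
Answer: $2809$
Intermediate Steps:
$I = -27$ ($I = -3 - 24 = -27$)
$F = -60$ ($F = -27 - \left(24 - -9\right) = -27 - \left(24 + 9\right) = -27 - 33 = -60$)
$\left(F + A{\left(7 \right)}\right)^{2} = \left(-60 + 7\right)^{2} = \left(-53\right)^{2} = 2809$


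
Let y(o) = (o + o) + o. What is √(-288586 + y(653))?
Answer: I*√286627 ≈ 535.38*I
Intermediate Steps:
y(o) = 3*o (y(o) = 2*o + o = 3*o)
√(-288586 + y(653)) = √(-288586 + 3*653) = √(-288586 + 1959) = √(-286627) = I*√286627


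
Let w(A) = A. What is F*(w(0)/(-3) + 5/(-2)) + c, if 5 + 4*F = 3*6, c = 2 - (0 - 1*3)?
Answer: -25/8 ≈ -3.1250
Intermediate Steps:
c = 5 (c = 2 - (0 - 3) = 2 - 1*(-3) = 2 + 3 = 5)
F = 13/4 (F = -5/4 + (3*6)/4 = -5/4 + (1/4)*18 = -5/4 + 9/2 = 13/4 ≈ 3.2500)
F*(w(0)/(-3) + 5/(-2)) + c = 13*(0/(-3) + 5/(-2))/4 + 5 = 13*(0*(-1/3) + 5*(-1/2))/4 + 5 = 13*(0 - 5/2)/4 + 5 = (13/4)*(-5/2) + 5 = -65/8 + 5 = -25/8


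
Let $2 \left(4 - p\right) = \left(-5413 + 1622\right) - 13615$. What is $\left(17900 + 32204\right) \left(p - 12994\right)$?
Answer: $-214795848$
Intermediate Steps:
$p = 8707$ ($p = 4 - \frac{\left(-5413 + 1622\right) - 13615}{2} = 4 - \frac{-3791 - 13615}{2} = 4 - -8703 = 4 + 8703 = 8707$)
$\left(17900 + 32204\right) \left(p - 12994\right) = \left(17900 + 32204\right) \left(8707 - 12994\right) = 50104 \left(-4287\right) = -214795848$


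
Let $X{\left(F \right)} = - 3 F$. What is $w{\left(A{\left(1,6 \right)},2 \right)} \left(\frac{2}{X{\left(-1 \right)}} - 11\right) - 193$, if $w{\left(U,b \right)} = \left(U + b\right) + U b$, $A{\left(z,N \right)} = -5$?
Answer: $- \frac{176}{3} \approx -58.667$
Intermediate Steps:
$w{\left(U,b \right)} = U + b + U b$
$w{\left(A{\left(1,6 \right)},2 \right)} \left(\frac{2}{X{\left(-1 \right)}} - 11\right) - 193 = \left(-5 + 2 - 10\right) \left(\frac{2}{\left(-3\right) \left(-1\right)} - 11\right) - 193 = \left(-5 + 2 - 10\right) \left(\frac{2}{3} - 11\right) - 193 = - 13 \left(2 \cdot \frac{1}{3} - 11\right) - 193 = - 13 \left(\frac{2}{3} - 11\right) - 193 = \left(-13\right) \left(- \frac{31}{3}\right) - 193 = \frac{403}{3} - 193 = - \frac{176}{3}$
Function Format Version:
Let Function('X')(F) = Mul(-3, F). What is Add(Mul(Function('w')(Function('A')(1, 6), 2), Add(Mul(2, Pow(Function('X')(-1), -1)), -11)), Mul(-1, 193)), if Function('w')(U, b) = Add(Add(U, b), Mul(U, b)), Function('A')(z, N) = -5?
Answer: Rational(-176, 3) ≈ -58.667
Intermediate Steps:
Function('w')(U, b) = Add(U, b, Mul(U, b))
Add(Mul(Function('w')(Function('A')(1, 6), 2), Add(Mul(2, Pow(Function('X')(-1), -1)), -11)), Mul(-1, 193)) = Add(Mul(Add(-5, 2, Mul(-5, 2)), Add(Mul(2, Pow(Mul(-3, -1), -1)), -11)), Mul(-1, 193)) = Add(Mul(Add(-5, 2, -10), Add(Mul(2, Pow(3, -1)), -11)), -193) = Add(Mul(-13, Add(Mul(2, Rational(1, 3)), -11)), -193) = Add(Mul(-13, Add(Rational(2, 3), -11)), -193) = Add(Mul(-13, Rational(-31, 3)), -193) = Add(Rational(403, 3), -193) = Rational(-176, 3)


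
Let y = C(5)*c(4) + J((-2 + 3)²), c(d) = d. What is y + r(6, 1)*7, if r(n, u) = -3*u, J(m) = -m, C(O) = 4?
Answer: -6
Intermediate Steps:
y = 15 (y = 4*4 - (-2 + 3)² = 16 - 1*1² = 16 - 1*1 = 16 - 1 = 15)
y + r(6, 1)*7 = 15 - 3*1*7 = 15 - 3*7 = 15 - 21 = -6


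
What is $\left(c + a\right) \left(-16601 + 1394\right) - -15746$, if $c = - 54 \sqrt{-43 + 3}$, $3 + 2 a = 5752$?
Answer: $- \frac{87393551}{2} + 1642356 i \sqrt{10} \approx -4.3697 \cdot 10^{7} + 5.1936 \cdot 10^{6} i$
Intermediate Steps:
$a = \frac{5749}{2}$ ($a = - \frac{3}{2} + \frac{1}{2} \cdot 5752 = - \frac{3}{2} + 2876 = \frac{5749}{2} \approx 2874.5$)
$c = - 108 i \sqrt{10}$ ($c = - 54 \sqrt{-40} = - 54 \cdot 2 i \sqrt{10} = - 108 i \sqrt{10} \approx - 341.53 i$)
$\left(c + a\right) \left(-16601 + 1394\right) - -15746 = \left(- 108 i \sqrt{10} + \frac{5749}{2}\right) \left(-16601 + 1394\right) - -15746 = \left(\frac{5749}{2} - 108 i \sqrt{10}\right) \left(-15207\right) + 15746 = \left(- \frac{87425043}{2} + 1642356 i \sqrt{10}\right) + 15746 = - \frac{87393551}{2} + 1642356 i \sqrt{10}$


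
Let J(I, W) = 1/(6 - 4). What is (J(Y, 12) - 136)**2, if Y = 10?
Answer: 73441/4 ≈ 18360.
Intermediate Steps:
J(I, W) = 1/2
(J(Y, 12) - 136)**2 = (1/2 - 136)**2 = (-271/2)**2 = 73441/4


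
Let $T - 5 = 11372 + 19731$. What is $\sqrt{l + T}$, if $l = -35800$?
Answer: $2 i \sqrt{1173} \approx 68.498 i$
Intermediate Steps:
$T = 31108$ ($T = 5 + \left(11372 + 19731\right) = 5 + 31103 = 31108$)
$\sqrt{l + T} = \sqrt{-35800 + 31108} = \sqrt{-4692} = 2 i \sqrt{1173}$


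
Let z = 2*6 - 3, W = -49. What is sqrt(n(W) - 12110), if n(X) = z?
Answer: I*sqrt(12101) ≈ 110.0*I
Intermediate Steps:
z = 9 (z = 12 - 3 = 9)
n(X) = 9
sqrt(n(W) - 12110) = sqrt(9 - 12110) = sqrt(-12101) = I*sqrt(12101)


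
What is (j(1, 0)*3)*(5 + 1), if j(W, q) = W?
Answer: 18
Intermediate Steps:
(j(1, 0)*3)*(5 + 1) = (1*3)*(5 + 1) = 3*6 = 18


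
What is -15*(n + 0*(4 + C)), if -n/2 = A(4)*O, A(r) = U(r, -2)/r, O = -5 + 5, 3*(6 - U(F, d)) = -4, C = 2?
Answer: 0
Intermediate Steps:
U(F, d) = 22/3 (U(F, d) = 6 - ⅓*(-4) = 6 + 4/3 = 22/3)
O = 0
A(r) = 22/(3*r)
n = 0 (n = -2*(22/3)/4*0 = -2*(22/3)*(¼)*0 = -11*0/3 = -2*0 = 0)
-15*(n + 0*(4 + C)) = -15*(0 + 0*(4 + 2)) = -15*(0 + 0*6) = -15*(0 + 0) = -15*0 = 0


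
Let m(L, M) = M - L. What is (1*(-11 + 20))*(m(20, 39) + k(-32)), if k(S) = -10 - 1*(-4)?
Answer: 117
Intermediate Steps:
k(S) = -6 (k(S) = -10 + 4 = -6)
(1*(-11 + 20))*(m(20, 39) + k(-32)) = (1*(-11 + 20))*((39 - 1*20) - 6) = (1*9)*((39 - 20) - 6) = 9*(19 - 6) = 9*13 = 117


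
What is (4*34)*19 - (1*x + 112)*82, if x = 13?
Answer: -7666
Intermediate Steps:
(4*34)*19 - (1*x + 112)*82 = (4*34)*19 - (1*13 + 112)*82 = 136*19 - (13 + 112)*82 = 2584 - 125*82 = 2584 - 1*10250 = 2584 - 10250 = -7666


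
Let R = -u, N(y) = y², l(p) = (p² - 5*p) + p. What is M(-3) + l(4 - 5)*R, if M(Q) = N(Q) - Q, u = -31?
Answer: 167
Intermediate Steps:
l(p) = p² - 4*p
M(Q) = Q² - Q
R = 31 (R = -1*(-31) = 31)
M(-3) + l(4 - 5)*R = -3*(-1 - 3) + ((4 - 5)*(-4 + (4 - 5)))*31 = -3*(-4) - (-4 - 1)*31 = 12 - 1*(-5)*31 = 12 + 5*31 = 12 + 155 = 167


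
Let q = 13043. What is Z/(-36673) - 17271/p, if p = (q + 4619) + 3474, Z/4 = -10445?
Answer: 249682697/775120528 ≈ 0.32212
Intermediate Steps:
Z = -41780 (Z = 4*(-10445) = -41780)
p = 21136 (p = (13043 + 4619) + 3474 = 17662 + 3474 = 21136)
Z/(-36673) - 17271/p = -41780/(-36673) - 17271/21136 = -41780*(-1/36673) - 17271*1/21136 = 41780/36673 - 17271/21136 = 249682697/775120528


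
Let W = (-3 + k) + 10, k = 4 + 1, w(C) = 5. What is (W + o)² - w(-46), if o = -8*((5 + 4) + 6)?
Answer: 11659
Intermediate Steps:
k = 5
W = 12 (W = (-3 + 5) + 10 = 2 + 10 = 12)
o = -120 (o = -8*(9 + 6) = -8*15 = -120)
(W + o)² - w(-46) = (12 - 120)² - 1*5 = (-108)² - 5 = 11664 - 5 = 11659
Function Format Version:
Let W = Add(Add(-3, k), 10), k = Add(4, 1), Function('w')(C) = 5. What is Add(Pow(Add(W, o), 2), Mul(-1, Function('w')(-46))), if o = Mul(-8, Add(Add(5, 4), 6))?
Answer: 11659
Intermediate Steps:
k = 5
W = 12 (W = Add(Add(-3, 5), 10) = Add(2, 10) = 12)
o = -120 (o = Mul(-8, Add(9, 6)) = Mul(-8, 15) = -120)
Add(Pow(Add(W, o), 2), Mul(-1, Function('w')(-46))) = Add(Pow(Add(12, -120), 2), Mul(-1, 5)) = Add(Pow(-108, 2), -5) = Add(11664, -5) = 11659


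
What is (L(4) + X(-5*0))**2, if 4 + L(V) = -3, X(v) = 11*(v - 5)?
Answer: 3844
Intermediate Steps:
X(v) = -55 + 11*v (X(v) = 11*(-5 + v) = -55 + 11*v)
L(V) = -7 (L(V) = -4 - 3 = -7)
(L(4) + X(-5*0))**2 = (-7 + (-55 + 11*(-5*0)))**2 = (-7 + (-55 + 11*0))**2 = (-7 + (-55 + 0))**2 = (-7 - 55)**2 = (-62)**2 = 3844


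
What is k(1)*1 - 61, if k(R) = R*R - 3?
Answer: -63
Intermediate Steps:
k(R) = -3 + R² (k(R) = R² - 3 = -3 + R²)
k(1)*1 - 61 = (-3 + 1²)*1 - 61 = (-3 + 1)*1 - 61 = -2*1 - 61 = -2 - 61 = -63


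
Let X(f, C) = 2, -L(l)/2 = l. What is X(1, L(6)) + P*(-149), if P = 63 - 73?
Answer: 1492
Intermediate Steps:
L(l) = -2*l
P = -10
X(1, L(6)) + P*(-149) = 2 - 10*(-149) = 2 + 1490 = 1492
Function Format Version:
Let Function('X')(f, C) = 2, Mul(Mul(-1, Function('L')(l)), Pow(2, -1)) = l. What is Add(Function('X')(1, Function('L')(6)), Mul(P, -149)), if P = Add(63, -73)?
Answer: 1492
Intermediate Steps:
Function('L')(l) = Mul(-2, l)
P = -10
Add(Function('X')(1, Function('L')(6)), Mul(P, -149)) = Add(2, Mul(-10, -149)) = Add(2, 1490) = 1492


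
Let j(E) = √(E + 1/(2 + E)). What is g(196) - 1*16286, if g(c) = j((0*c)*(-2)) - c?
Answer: -16482 + √2/2 ≈ -16481.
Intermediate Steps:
g(c) = √2/2 - c (g(c) = √((1 + ((0*c)*(-2))*(2 + (0*c)*(-2)))/(2 + (0*c)*(-2))) - c = √((1 + (0*(-2))*(2 + 0*(-2)))/(2 + 0*(-2))) - c = √((1 + 0*(2 + 0))/(2 + 0)) - c = √((1 + 0*2)/2) - c = √((1 + 0)/2) - c = √((½)*1) - c = √(½) - c = √2/2 - c)
g(196) - 1*16286 = (√2/2 - 1*196) - 1*16286 = (√2/2 - 196) - 16286 = (-196 + √2/2) - 16286 = -16482 + √2/2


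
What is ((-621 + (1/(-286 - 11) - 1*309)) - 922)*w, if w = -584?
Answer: 321226280/297 ≈ 1.0816e+6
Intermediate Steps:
((-621 + (1/(-286 - 11) - 1*309)) - 922)*w = ((-621 + (1/(-286 - 11) - 1*309)) - 922)*(-584) = ((-621 + (1/(-297) - 309)) - 922)*(-584) = ((-621 + (-1/297 - 309)) - 922)*(-584) = ((-621 - 91774/297) - 922)*(-584) = (-276211/297 - 922)*(-584) = -550045/297*(-584) = 321226280/297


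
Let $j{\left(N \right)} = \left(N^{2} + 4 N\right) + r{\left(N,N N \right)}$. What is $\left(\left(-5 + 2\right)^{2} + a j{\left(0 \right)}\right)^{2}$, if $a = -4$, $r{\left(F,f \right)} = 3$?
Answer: $9$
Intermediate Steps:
$j{\left(N \right)} = 3 + N^{2} + 4 N$ ($j{\left(N \right)} = \left(N^{2} + 4 N\right) + 3 = 3 + N^{2} + 4 N$)
$\left(\left(-5 + 2\right)^{2} + a j{\left(0 \right)}\right)^{2} = \left(\left(-5 + 2\right)^{2} - 4 \left(3 + 0^{2} + 4 \cdot 0\right)\right)^{2} = \left(\left(-3\right)^{2} - 4 \left(3 + 0 + 0\right)\right)^{2} = \left(9 - 12\right)^{2} = \left(-3\right)^{2} = 9$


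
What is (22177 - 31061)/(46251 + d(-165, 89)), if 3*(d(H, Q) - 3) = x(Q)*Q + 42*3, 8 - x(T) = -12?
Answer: -6663/35167 ≈ -0.18947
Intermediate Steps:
x(T) = 20 (x(T) = 8 - 1*(-12) = 8 + 12 = 20)
d(H, Q) = 45 + 20*Q/3 (d(H, Q) = 3 + (20*Q + 42*3)/3 = 3 + (20*Q + 126)/3 = 3 + (126 + 20*Q)/3 = 3 + (42 + 20*Q/3) = 45 + 20*Q/3)
(22177 - 31061)/(46251 + d(-165, 89)) = (22177 - 31061)/(46251 + (45 + (20/3)*89)) = -8884/(46251 + (45 + 1780/3)) = -8884/(46251 + 1915/3) = -8884/140668/3 = -8884*3/140668 = -6663/35167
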